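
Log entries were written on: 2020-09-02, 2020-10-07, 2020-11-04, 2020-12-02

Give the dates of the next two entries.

2021-01-06, 2021-02-03

All dates are Wednesdays, 35, 28, 28 days apart.
Specifically, the 1st Wednesday of each month.
1st Wednesday of January 2021: 2021-01-06.
February 2021 — 1st Wednesday is 2021-02-03.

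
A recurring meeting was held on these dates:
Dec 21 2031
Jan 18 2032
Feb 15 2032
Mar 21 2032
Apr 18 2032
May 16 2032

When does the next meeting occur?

Jun 20 2032

Gaps: 28, 28, 35, 28, 28 days — a mix of 28 and 35. Every date is a Sunday.
Each is the 3rd Sunday of its month.
3rd Sunday of June 2032: Jun 20 2032.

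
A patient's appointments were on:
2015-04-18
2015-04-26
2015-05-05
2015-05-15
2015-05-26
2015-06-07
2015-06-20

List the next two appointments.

Intervals are 8, 9, 10, 11, 12, 13 days — an arithmetic progression with common difference 1.
Next gap: 14 days. 2015-06-20 + 14 days = 2015-07-04.
Next gap: 15 days. 2015-07-04 + 15 days = 2015-07-19.

2015-07-04, 2015-07-19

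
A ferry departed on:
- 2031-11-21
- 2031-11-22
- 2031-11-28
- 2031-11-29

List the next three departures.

Every event lands on a Friday or Saturday (gaps cycle 1, 6, 1).
So the schedule is: every Friday and Saturday.
Next Friday: 2031-12-05.
The following Saturday is 2031-12-06.
The following Friday is 2031-12-12.

2031-12-05, 2031-12-06, 2031-12-12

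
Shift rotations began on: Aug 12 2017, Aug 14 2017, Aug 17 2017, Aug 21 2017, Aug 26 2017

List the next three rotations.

Gaps: 2, 3, 4, 5 days — each gap is 1 larger than the previous one.
Next gap: 6 days. Aug 26 2017 + 6 days = Sep 1 2017.
Next gap: 7 days. Sep 1 2017 + 7 days = Sep 8 2017.
Next gap: 8 days. Sep 8 2017 + 8 days = Sep 16 2017.

Sep 1 2017, Sep 8 2017, Sep 16 2017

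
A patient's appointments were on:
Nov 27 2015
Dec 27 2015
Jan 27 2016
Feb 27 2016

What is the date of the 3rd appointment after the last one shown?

May 27 2016

Each date is the 27th; the gaps (30, 31, 31) track the month lengths.
The rule is the 27th of each month.
Next: March 2016 → Mar 27 2016.
April 2016: Apr 27 2016.
May 2016: May 27 2016.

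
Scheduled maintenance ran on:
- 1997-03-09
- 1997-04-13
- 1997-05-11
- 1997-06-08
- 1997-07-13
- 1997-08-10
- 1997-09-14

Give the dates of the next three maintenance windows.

1997-10-12, 1997-11-09, 1997-12-14

All dates are Sundays, 35, 28, 28, 35, 28, 35 days apart.
Specifically, the 2nd Sunday of each month.
October 1997 — 2nd Sunday is 1997-10-12.
November 1997 — 2nd Sunday is 1997-11-09.
2nd Sunday of December 1997: 1997-12-14.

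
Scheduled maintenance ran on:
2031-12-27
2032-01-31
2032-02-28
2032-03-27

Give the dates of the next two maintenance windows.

2032-04-24, 2032-05-29

These are Saturdays with 35, 28, 28-day gaps.
Each is the final Saturday of its month — 2032-01-31 is past the 28th, so '4th Saturday' doesn't fit.
April 2032 ends with Saturday 2032-04-24.
Last Saturday of May 2032: 2032-05-29.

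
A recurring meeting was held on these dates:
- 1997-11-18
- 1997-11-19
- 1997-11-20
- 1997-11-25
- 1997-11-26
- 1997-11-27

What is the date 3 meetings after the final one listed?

Gaps: 1, 1, 5, 1, 1 days — not constant, but cyclic with period 3.
The events fall on every Tuesday, Wednesday and Thursday.
Next Tuesday: 1997-12-02.
Next Wednesday: 1997-12-03.
Next Thursday: 1997-12-04.

1997-12-04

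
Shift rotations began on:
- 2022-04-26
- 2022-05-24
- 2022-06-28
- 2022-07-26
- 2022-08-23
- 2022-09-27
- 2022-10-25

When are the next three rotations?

All dates are Tuesdays, 28, 35, 28, 28, 35, 28 days apart.
Specifically, the 4th Tuesday of each month.
4th Tuesday of November 2022: 2022-11-22.
4th Tuesday of December 2022: 2022-12-27.
January 2023 — 4th Tuesday is 2023-01-24.

2022-11-22, 2022-12-27, 2023-01-24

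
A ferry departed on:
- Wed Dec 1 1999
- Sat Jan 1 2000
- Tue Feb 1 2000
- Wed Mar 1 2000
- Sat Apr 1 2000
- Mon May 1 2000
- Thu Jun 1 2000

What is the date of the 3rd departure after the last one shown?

Fri Sep 1 2000

Gaps: 31, 31, 29, 31, 30, 31 days — not constant. Every event is on the 1st of the month.
Pattern: the 1st of each month.
July 2000: Sat Jul 1 2000.
August 2000: Tue Aug 1 2000.
Next: September 2000 → Fri Sep 1 2000.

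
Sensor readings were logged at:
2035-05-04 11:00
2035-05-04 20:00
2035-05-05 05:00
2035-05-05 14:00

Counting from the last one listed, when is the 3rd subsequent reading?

2035-05-06 17:00

Spacing: 9, 9, 9 h — constant 9 h.
2035-05-05 14:00 + 9 h = 2035-05-05 23:00.
2035-05-05 23:00 + 9 h = 2035-05-06 08:00.
2035-05-06 08:00 + 9 h = 2035-05-06 17:00.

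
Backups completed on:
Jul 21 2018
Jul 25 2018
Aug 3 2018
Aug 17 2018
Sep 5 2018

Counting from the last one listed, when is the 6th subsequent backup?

Apr 12 2019

Intervals are 4, 9, 14, 19 days — an arithmetic progression with common difference 5.
Next gap: 24 days. Sep 5 2018 + 24 days = Sep 29 2018.
Next gap: 29 days. Sep 29 2018 + 29 days = Oct 28 2018.
Next gap: 34 days. Oct 28 2018 + 34 days = Dec 1 2018.
Next gap: 39 days. Dec 1 2018 + 39 days = Jan 9 2019.
Next gap: 44 days. Jan 9 2019 + 44 days = Feb 22 2019.
Next gap: 49 days. Feb 22 2019 + 49 days = Apr 12 2019.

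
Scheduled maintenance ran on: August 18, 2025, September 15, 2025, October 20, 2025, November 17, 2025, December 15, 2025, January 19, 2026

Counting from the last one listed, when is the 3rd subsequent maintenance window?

April 20, 2026

Gaps: 28, 35, 28, 28, 35 days — a mix of 28 and 35. Every date is a Monday.
Each is the 3rd Monday of its month.
3rd Monday of February 2026: February 16, 2026.
3rd Monday of March 2026: March 16, 2026.
April 2026 — 3rd Monday is April 20, 2026.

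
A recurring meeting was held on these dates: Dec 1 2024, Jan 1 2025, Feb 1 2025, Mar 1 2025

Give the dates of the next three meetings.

Each date is the 1st; the gaps (31, 31, 28) track the month lengths.
The rule is the 1st of each month.
Next: April 2025 → Apr 1 2025.
May 2025: May 1 2025.
Next: June 2025 → Jun 1 2025.

Apr 1 2025, May 1 2025, Jun 1 2025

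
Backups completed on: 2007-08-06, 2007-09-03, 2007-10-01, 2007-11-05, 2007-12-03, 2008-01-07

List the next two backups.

2008-02-04, 2008-03-03

These are Mondays at 28- or 35-day spacing (28, 28, 35, 28, 35).
The pattern: 1st Monday of the month.
1st Monday of February 2008: 2008-02-04.
1st Monday of March 2008: 2008-03-03.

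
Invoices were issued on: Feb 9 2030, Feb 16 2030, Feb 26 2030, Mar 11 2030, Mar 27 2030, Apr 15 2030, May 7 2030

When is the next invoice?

The spacing grows by 3 each time: 7, 10, 13, 16, 19, 22 days.
Next gap: 25 days. May 7 2030 + 25 days = Jun 1 2030.

Jun 1 2030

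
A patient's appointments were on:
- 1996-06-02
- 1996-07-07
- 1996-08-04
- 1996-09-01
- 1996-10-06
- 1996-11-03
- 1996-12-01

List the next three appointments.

Gaps: 35, 28, 28, 35, 28, 28 days — a mix of 28 and 35. Every date is a Sunday.
Each is the 1st Sunday of its month.
January 1997 — 1st Sunday is 1997-01-05.
February 1997 — 1st Sunday is 1997-02-02.
March 1997 — 1st Sunday is 1997-03-02.

1997-01-05, 1997-02-02, 1997-03-02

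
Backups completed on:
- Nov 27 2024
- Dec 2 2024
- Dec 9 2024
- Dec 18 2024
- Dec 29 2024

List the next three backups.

Jan 11 2025, Jan 26 2025, Feb 12 2025

Intervals are 5, 7, 9, 11 days — an arithmetic progression with common difference 2.
Next gap: 13 days. Dec 29 2024 + 13 days = Jan 11 2025.
Next gap: 15 days. Jan 11 2025 + 15 days = Jan 26 2025.
Next gap: 17 days. Jan 26 2025 + 17 days = Feb 12 2025.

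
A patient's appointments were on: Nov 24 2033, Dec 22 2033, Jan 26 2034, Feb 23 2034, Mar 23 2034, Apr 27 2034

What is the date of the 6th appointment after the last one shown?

Oct 26 2034

Gaps: 28, 35, 28, 28, 35 days — a mix of 28 and 35. Every date is a Thursday.
Each is the 4th Thursday of its month.
May 2034 — 4th Thursday is May 25 2034.
June 2034 — 4th Thursday is Jun 22 2034.
July 2034 — 4th Thursday is Jul 27 2034.
August 2034 — 4th Thursday is Aug 24 2034.
September 2034 — 4th Thursday is Sep 28 2034.
October 2034 — 4th Thursday is Oct 26 2034.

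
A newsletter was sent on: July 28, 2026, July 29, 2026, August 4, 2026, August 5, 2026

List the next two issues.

The gap pattern 1, 6, 1 repeats every 2 events.
These are the Tuesdays and Wednesdays of each week.
The following Tuesday is August 11, 2026.
Next Wednesday: August 12, 2026.

August 11, 2026; August 12, 2026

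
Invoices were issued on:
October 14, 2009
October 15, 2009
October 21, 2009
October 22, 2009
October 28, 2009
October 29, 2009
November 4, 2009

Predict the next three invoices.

November 5, 2009; November 11, 2009; November 12, 2009

Every event lands on a Wednesday or Thursday (gaps cycle 1, 6, 1, 6, 1, 6).
So the schedule is: every Wednesday and Thursday.
Next Thursday: November 5, 2009.
The following Wednesday is November 11, 2009.
Next Thursday: November 12, 2009.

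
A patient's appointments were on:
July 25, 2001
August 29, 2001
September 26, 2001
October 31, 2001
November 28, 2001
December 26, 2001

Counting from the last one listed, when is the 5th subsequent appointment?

May 29, 2002

All Wednesdays; the gaps (35, 28, 35, 28, 28) vary with month length.
This is the last Wednesday of each month.
Last Wednesday of January 2002: January 30, 2002.
Last Wednesday of February 2002: February 27, 2002.
Last Wednesday of March 2002: March 27, 2002.
April 2002 ends with Wednesday April 24, 2002.
Last Wednesday of May 2002: May 29, 2002.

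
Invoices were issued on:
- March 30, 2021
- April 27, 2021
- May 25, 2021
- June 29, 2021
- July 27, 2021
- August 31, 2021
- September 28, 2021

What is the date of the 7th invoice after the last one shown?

April 26, 2022

Every date is a Tuesday; gaps 28, 28, 35, 28, 35, 28 days.
Each is the last Tuesday of its month (at least one falls on the 29th or later, ruling out '4th Tuesday').
October 2021 ends with Tuesday October 26, 2021.
Last Tuesday of November 2021: November 30, 2021.
Last Tuesday of December 2021: December 28, 2021.
January 2022 ends with Tuesday January 25, 2022.
February 2022 ends with Tuesday February 22, 2022.
Last Tuesday of March 2022: March 29, 2022.
Last Tuesday of April 2022: April 26, 2022.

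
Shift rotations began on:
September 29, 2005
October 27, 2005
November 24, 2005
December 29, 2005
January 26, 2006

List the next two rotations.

Every date is a Thursday; gaps 28, 28, 35, 28 days.
Each is the last Thursday of its month (at least one falls on the 29th or later, ruling out '4th Thursday').
Last Thursday of February 2006: February 23, 2006.
March 2006 ends with Thursday March 30, 2006.

February 23, 2006; March 30, 2006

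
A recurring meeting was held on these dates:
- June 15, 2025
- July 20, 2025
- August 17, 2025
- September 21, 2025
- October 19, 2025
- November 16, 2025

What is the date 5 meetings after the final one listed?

All dates are Sundays, 35, 28, 35, 28, 28 days apart.
Specifically, the 3rd Sunday of each month.
December 2025 — 3rd Sunday is December 21, 2025.
January 2026 — 3rd Sunday is January 18, 2026.
February 2026 — 3rd Sunday is February 15, 2026.
March 2026 — 3rd Sunday is March 15, 2026.
3rd Sunday of April 2026: April 19, 2026.

April 19, 2026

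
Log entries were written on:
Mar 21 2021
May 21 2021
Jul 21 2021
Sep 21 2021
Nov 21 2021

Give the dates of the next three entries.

Each date is the 21st; the gaps (61, 61, 62, 61) track the month lengths.
The rule is the 21st of every 2 months.
Next: January 2022 → Jan 21 2022.
Next: March 2022 → Mar 21 2022.
May 2022: May 21 2022.

Jan 21 2022, Mar 21 2022, May 21 2022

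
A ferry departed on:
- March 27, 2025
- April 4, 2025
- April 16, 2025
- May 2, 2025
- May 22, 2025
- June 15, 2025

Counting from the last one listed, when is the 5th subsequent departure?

Gaps: 8, 12, 16, 20, 24 days — each gap is 4 larger than the previous one.
Next gap: 28 days. June 15, 2025 + 28 days = July 13, 2025.
Next gap: 32 days. July 13, 2025 + 32 days = August 14, 2025.
Next gap: 36 days. August 14, 2025 + 36 days = September 19, 2025.
Next gap: 40 days. September 19, 2025 + 40 days = October 29, 2025.
Next gap: 44 days. October 29, 2025 + 44 days = December 12, 2025.

December 12, 2025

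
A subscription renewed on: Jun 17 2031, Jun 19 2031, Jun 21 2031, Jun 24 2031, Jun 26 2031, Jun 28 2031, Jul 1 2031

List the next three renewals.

The gap pattern 2, 2, 3, 2, 2, 3 repeats every 3 events.
These are the Tuesdays, Thursdays and Saturdays of each week.
Next Thursday: Jul 3 2031.
The following Saturday is Jul 5 2031.
The following Tuesday is Jul 8 2031.

Jul 3 2031, Jul 5 2031, Jul 8 2031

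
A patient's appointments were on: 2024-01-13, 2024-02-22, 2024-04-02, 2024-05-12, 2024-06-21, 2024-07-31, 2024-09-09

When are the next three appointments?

The spacing is 40, 40, 40, 40, 40, 40 days — always 40 days.
2024-09-09 + 40 days = 2024-10-19.
2024-10-19 + 40 days = 2024-11-28.
2024-11-28 + 40 days = 2025-01-07.

2024-10-19, 2024-11-28, 2025-01-07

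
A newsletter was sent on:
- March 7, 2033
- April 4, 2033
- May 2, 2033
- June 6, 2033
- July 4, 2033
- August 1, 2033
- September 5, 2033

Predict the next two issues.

October 3, 2033; November 7, 2033

Gaps: 28, 28, 35, 28, 28, 35 days — a mix of 28 and 35. Every date is a Monday.
Each is the 1st Monday of its month.
1st Monday of October 2033: October 3, 2033.
November 2033 — 1st Monday is November 7, 2033.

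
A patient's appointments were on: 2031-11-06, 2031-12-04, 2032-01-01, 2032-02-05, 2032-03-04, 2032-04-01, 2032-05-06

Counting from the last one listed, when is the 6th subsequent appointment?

These are Thursdays at 28- or 35-day spacing (28, 28, 35, 28, 28, 35).
The pattern: 1st Thursday of the month.
June 2032 — 1st Thursday is 2032-06-03.
1st Thursday of July 2032: 2032-07-01.
1st Thursday of August 2032: 2032-08-05.
1st Thursday of September 2032: 2032-09-02.
October 2032 — 1st Thursday is 2032-10-07.
November 2032 — 1st Thursday is 2032-11-04.

2032-11-04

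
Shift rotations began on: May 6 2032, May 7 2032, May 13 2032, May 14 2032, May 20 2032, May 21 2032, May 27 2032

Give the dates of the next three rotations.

May 28 2032, Jun 3 2032, Jun 4 2032

Every event lands on a Thursday or Friday (gaps cycle 1, 6, 1, 6, 1, 6).
So the schedule is: every Thursday and Friday.
Next Friday: May 28 2032.
Next Thursday: Jun 3 2032.
Next Friday: Jun 4 2032.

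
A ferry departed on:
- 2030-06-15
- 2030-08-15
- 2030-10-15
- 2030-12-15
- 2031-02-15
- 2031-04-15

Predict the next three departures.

Each date is the 15th; the gaps (61, 61, 61, 62, 59) track the month lengths.
The rule is the 15th of every 2 months.
June 2031: 2031-06-15.
Next: August 2031 → 2031-08-15.
Next: October 2031 → 2031-10-15.

2031-06-15, 2031-08-15, 2031-10-15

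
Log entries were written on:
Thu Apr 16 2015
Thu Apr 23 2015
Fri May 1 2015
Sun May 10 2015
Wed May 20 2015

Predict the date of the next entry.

The spacing grows by 1 each time: 7, 8, 9, 10 days.
Next gap: 11 days. Wed May 20 2015 + 11 days = Sun May 31 2015.

Sun May 31 2015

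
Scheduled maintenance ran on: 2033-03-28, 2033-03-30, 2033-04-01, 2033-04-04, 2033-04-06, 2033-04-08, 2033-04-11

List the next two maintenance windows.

2033-04-13, 2033-04-15

Every event lands on a Monday or Wednesday or Friday (gaps cycle 2, 2, 3, 2, 2, 3).
So the schedule is: every Monday, Wednesday and Friday.
Next Wednesday: 2033-04-13.
Next Friday: 2033-04-15.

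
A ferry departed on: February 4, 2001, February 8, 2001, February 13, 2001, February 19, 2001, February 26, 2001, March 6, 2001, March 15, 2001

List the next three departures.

March 25, 2001; April 5, 2001; April 17, 2001

Intervals are 4, 5, 6, 7, 8, 9 days — an arithmetic progression with common difference 1.
Next gap: 10 days. March 15, 2001 + 10 days = March 25, 2001.
Next gap: 11 days. March 25, 2001 + 11 days = April 5, 2001.
Next gap: 12 days. April 5, 2001 + 12 days = April 17, 2001.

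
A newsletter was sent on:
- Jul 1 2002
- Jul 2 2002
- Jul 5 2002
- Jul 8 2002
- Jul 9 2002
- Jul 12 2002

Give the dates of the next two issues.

Jul 15 2002, Jul 16 2002

Every event lands on a Monday or Tuesday or Friday (gaps cycle 1, 3, 3, 1, 3).
So the schedule is: every Monday, Tuesday and Friday.
The following Monday is Jul 15 2002.
Next Tuesday: Jul 16 2002.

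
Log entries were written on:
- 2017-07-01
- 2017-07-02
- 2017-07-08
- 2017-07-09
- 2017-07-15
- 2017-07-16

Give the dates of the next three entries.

2017-07-22, 2017-07-23, 2017-07-29

Gaps: 1, 6, 1, 6, 1 days — not constant, but cyclic with period 2.
The events fall on every Saturday and Sunday.
Next Saturday: 2017-07-22.
Next Sunday: 2017-07-23.
Next Saturday: 2017-07-29.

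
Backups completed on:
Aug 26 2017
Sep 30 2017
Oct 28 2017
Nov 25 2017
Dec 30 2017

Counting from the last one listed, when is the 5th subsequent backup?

These are Saturdays with 35, 28, 28, 35-day gaps.
Each is the final Saturday of its month — Sep 30 2017 is past the 28th, so '4th Saturday' doesn't fit.
January 2018 ends with Saturday Jan 27 2018.
February 2018 ends with Saturday Feb 24 2018.
Last Saturday of March 2018: Mar 31 2018.
April 2018 ends with Saturday Apr 28 2018.
May 2018 ends with Saturday May 26 2018.

May 26 2018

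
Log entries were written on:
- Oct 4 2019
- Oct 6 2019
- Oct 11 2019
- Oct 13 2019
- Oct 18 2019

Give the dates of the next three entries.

The gap pattern 2, 5, 2, 5 repeats every 2 events.
These are the Fridays and Sundays of each week.
Next Sunday: Oct 20 2019.
Next Friday: Oct 25 2019.
The following Sunday is Oct 27 2019.

Oct 20 2019, Oct 25 2019, Oct 27 2019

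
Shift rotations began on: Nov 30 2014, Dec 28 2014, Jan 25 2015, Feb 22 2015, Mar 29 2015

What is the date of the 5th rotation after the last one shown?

These are Sundays with 28, 28, 28, 35-day gaps.
Each is the final Sunday of its month — Nov 30 2014 is past the 28th, so '4th Sunday' doesn't fit.
April 2015 ends with Sunday Apr 26 2015.
Last Sunday of May 2015: May 31 2015.
June 2015 ends with Sunday Jun 28 2015.
July 2015 ends with Sunday Jul 26 2015.
August 2015 ends with Sunday Aug 30 2015.

Aug 30 2015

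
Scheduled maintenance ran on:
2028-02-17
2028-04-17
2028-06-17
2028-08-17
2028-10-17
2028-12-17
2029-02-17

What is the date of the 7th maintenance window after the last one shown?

Gaps: 60, 61, 61, 61, 61, 62 days — not constant. Every event is on the 17th of the month.
Pattern: the 17th of every 2 months.
April 2029: 2029-04-17.
Next: June 2029 → 2029-06-17.
August 2029: 2029-08-17.
October 2029: 2029-10-17.
December 2029: 2029-12-17.
February 2030: 2030-02-17.
April 2030: 2030-04-17.

2030-04-17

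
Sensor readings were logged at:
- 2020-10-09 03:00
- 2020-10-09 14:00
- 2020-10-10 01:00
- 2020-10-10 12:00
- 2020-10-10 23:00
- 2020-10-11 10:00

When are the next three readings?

2020-10-11 21:00, 2020-10-12 08:00, 2020-10-12 19:00

Gaps: 11, 11, 11, 11, 11 hours — each event is 11 hours after the previous one.
2020-10-11 10:00 + 11 h = 2020-10-11 21:00.
2020-10-11 21:00 + 11 h = 2020-10-12 08:00.
2020-10-12 08:00 + 11 h = 2020-10-12 19:00.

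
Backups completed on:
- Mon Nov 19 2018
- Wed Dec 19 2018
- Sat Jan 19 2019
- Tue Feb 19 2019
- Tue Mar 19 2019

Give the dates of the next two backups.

Each date is the 19th; the gaps (30, 31, 31, 28) track the month lengths.
The rule is the 19th of each month.
April 2019: Fri Apr 19 2019.
Next: May 2019 → Sun May 19 2019.

Fri Apr 19 2019, Sun May 19 2019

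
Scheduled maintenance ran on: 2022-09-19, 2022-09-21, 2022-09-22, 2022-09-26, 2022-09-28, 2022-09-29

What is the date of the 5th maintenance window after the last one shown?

Every event lands on a Monday or Wednesday or Thursday (gaps cycle 2, 1, 4, 2, 1).
So the schedule is: every Monday, Wednesday and Thursday.
Next Monday: 2022-10-03.
The following Wednesday is 2022-10-05.
Next Thursday: 2022-10-06.
The following Monday is 2022-10-10.
The following Wednesday is 2022-10-12.

2022-10-12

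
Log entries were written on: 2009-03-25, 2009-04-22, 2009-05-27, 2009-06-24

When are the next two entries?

These are Wednesdays at 28- or 35-day spacing (28, 35, 28).
The pattern: 4th Wednesday of the month.
4th Wednesday of July 2009: 2009-07-22.
4th Wednesday of August 2009: 2009-08-26.

2009-07-22, 2009-08-26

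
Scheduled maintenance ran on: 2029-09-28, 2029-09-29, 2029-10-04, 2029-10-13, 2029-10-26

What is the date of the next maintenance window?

2029-11-12

Gaps: 1, 5, 9, 13 days — each gap is 4 larger than the previous one.
Next gap: 17 days. 2029-10-26 + 17 days = 2029-11-12.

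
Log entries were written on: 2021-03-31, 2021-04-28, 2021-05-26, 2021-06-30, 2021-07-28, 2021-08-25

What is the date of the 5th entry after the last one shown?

2022-01-26

Every date is a Wednesday; gaps 28, 28, 35, 28, 28 days.
Each is the last Wednesday of its month (at least one falls on the 29th or later, ruling out '4th Wednesday').
Last Wednesday of September 2021: 2021-09-29.
October 2021 ends with Wednesday 2021-10-27.
November 2021 ends with Wednesday 2021-11-24.
Last Wednesday of December 2021: 2021-12-29.
January 2022 ends with Wednesday 2022-01-26.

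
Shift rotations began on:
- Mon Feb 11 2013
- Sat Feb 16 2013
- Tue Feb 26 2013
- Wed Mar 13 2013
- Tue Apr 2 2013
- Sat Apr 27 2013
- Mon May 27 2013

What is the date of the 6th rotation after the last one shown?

Intervals are 5, 10, 15, 20, 25, 30 days — an arithmetic progression with common difference 5.
Next gap: 35 days. Mon May 27 2013 + 35 days = Mon Jul 1 2013.
Next gap: 40 days. Mon Jul 1 2013 + 40 days = Sat Aug 10 2013.
Next gap: 45 days. Sat Aug 10 2013 + 45 days = Tue Sep 24 2013.
Next gap: 50 days. Tue Sep 24 2013 + 50 days = Wed Nov 13 2013.
Next gap: 55 days. Wed Nov 13 2013 + 55 days = Tue Jan 7 2014.
Next gap: 60 days. Tue Jan 7 2014 + 60 days = Sat Mar 8 2014.

Sat Mar 8 2014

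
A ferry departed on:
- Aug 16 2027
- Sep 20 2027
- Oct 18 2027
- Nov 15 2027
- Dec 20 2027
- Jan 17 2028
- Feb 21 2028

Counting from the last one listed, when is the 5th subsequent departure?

Jul 17 2028

These are Mondays at 28- or 35-day spacing (35, 28, 28, 35, 28, 35).
The pattern: 3rd Monday of the month.
3rd Monday of March 2028: Mar 20 2028.
April 2028 — 3rd Monday is Apr 17 2028.
3rd Monday of May 2028: May 15 2028.
June 2028 — 3rd Monday is Jun 19 2028.
3rd Monday of July 2028: Jul 17 2028.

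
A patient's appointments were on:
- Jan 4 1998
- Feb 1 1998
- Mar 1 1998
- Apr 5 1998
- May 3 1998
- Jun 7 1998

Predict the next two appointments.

Jul 5 1998, Aug 2 1998

All dates are Sundays, 28, 28, 35, 28, 35 days apart.
Specifically, the 1st Sunday of each month.
1st Sunday of July 1998: Jul 5 1998.
August 1998 — 1st Sunday is Aug 2 1998.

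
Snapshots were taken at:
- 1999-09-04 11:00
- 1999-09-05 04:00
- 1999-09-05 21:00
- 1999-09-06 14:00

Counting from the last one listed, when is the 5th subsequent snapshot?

The interval is a steady 17 hours (17, 17, 17).
1999-09-06 14:00 + 17 h = 1999-09-07 07:00.
1999-09-07 07:00 + 17 h = 1999-09-08 00:00.
1999-09-08 00:00 + 17 h = 1999-09-08 17:00.
1999-09-08 17:00 + 17 h = 1999-09-09 10:00.
1999-09-09 10:00 + 17 h = 1999-09-10 03:00.

1999-09-10 03:00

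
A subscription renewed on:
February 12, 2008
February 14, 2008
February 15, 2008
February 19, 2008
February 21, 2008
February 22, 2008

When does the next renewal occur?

February 26, 2008

Gaps: 2, 1, 4, 2, 1 days — not constant, but cyclic with period 3.
The events fall on every Tuesday, Thursday and Friday.
Next Tuesday: February 26, 2008.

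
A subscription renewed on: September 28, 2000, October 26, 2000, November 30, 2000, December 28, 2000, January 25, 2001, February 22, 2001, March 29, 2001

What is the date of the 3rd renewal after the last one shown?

June 28, 2001

These are Thursdays with 28, 35, 28, 28, 28, 35-day gaps.
Each is the final Thursday of its month — November 30, 2000 is past the 28th, so '4th Thursday' doesn't fit.
Last Thursday of April 2001: April 26, 2001.
Last Thursday of May 2001: May 31, 2001.
June 2001 ends with Thursday June 28, 2001.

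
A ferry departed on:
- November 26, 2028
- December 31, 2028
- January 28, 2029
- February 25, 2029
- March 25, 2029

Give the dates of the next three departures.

April 29, 2029; May 27, 2029; June 24, 2029

All Sundays; the gaps (35, 28, 28, 28) vary with month length.
This is the last Sunday of each month.
April 2029 ends with Sunday April 29, 2029.
Last Sunday of May 2029: May 27, 2029.
June 2029 ends with Sunday June 24, 2029.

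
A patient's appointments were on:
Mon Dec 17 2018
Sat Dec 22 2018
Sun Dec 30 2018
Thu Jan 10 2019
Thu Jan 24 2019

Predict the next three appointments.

Gaps: 5, 8, 11, 14 days — each gap is 3 larger than the previous one.
Next gap: 17 days. Thu Jan 24 2019 + 17 days = Sun Feb 10 2019.
Next gap: 20 days. Sun Feb 10 2019 + 20 days = Sat Mar 2 2019.
Next gap: 23 days. Sat Mar 2 2019 + 23 days = Mon Mar 25 2019.

Sun Feb 10 2019, Sat Mar 2 2019, Mon Mar 25 2019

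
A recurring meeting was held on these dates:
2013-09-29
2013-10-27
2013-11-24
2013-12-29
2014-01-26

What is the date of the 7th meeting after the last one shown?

All Sundays; the gaps (28, 28, 35, 28) vary with month length.
This is the last Sunday of each month.
Last Sunday of February 2014: 2014-02-23.
Last Sunday of March 2014: 2014-03-30.
April 2014 ends with Sunday 2014-04-27.
Last Sunday of May 2014: 2014-05-25.
June 2014 ends with Sunday 2014-06-29.
July 2014 ends with Sunday 2014-07-27.
Last Sunday of August 2014: 2014-08-31.

2014-08-31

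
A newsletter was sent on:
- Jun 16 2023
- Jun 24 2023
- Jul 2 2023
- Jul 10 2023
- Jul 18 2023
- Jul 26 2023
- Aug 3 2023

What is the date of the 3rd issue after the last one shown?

Aug 27 2023

Gaps between consecutive events: 8, 8, 8, 8, 8, 8 days — a constant 8-day interval.
Aug 3 2023 + 8 days = Aug 11 2023.
Aug 11 2023 + 8 days = Aug 19 2023.
Aug 19 2023 + 8 days = Aug 27 2023.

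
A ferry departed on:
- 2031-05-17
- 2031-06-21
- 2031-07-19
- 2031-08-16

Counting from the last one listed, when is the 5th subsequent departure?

Gaps: 35, 28, 28 days — a mix of 28 and 35. Every date is a Saturday.
Each is the 3rd Saturday of its month.
September 2031 — 3rd Saturday is 2031-09-20.
October 2031 — 3rd Saturday is 2031-10-18.
3rd Saturday of November 2031: 2031-11-15.
3rd Saturday of December 2031: 2031-12-20.
January 2032 — 3rd Saturday is 2032-01-17.

2032-01-17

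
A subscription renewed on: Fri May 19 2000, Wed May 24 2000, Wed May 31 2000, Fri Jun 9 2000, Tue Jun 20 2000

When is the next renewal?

The spacing grows by 2 each time: 5, 7, 9, 11 days.
Next gap: 13 days. Tue Jun 20 2000 + 13 days = Mon Jul 3 2000.

Mon Jul 3 2000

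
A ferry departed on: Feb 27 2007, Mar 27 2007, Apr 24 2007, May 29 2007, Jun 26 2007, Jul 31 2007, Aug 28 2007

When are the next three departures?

These are Tuesdays with 28, 28, 35, 28, 35, 28-day gaps.
Each is the final Tuesday of its month — May 29 2007 is past the 28th, so '4th Tuesday' doesn't fit.
Last Tuesday of September 2007: Sep 25 2007.
October 2007 ends with Tuesday Oct 30 2007.
Last Tuesday of November 2007: Nov 27 2007.

Sep 25 2007, Oct 30 2007, Nov 27 2007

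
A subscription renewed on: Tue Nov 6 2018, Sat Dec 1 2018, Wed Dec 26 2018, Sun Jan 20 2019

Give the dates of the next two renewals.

Thu Feb 14 2019, Mon Mar 11 2019

The spacing is 25, 25, 25 days — always 25 days.
Sun Jan 20 2019 + 25 days = Thu Feb 14 2019.
Thu Feb 14 2019 + 25 days = Mon Mar 11 2019.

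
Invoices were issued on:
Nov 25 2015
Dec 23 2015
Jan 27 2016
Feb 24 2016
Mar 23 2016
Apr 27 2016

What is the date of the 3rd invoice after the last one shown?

All dates are Wednesdays, 28, 35, 28, 28, 35 days apart.
Specifically, the 4th Wednesday of each month.
May 2016 — 4th Wednesday is May 25 2016.
4th Wednesday of June 2016: Jun 22 2016.
4th Wednesday of July 2016: Jul 27 2016.

Jul 27 2016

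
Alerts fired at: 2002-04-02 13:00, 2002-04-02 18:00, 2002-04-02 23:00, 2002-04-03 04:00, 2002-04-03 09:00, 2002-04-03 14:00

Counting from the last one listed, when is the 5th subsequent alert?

2002-04-04 15:00

Gaps: 5, 5, 5, 5, 5 hours — each event is 5 hours after the previous one.
2002-04-03 14:00 + 5 h = 2002-04-03 19:00.
2002-04-03 19:00 + 5 h = 2002-04-04 00:00.
2002-04-04 00:00 + 5 h = 2002-04-04 05:00.
2002-04-04 05:00 + 5 h = 2002-04-04 10:00.
2002-04-04 10:00 + 5 h = 2002-04-04 15:00.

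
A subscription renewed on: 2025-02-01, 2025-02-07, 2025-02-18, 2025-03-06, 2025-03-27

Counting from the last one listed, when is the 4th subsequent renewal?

The spacing grows by 5 each time: 6, 11, 16, 21 days.
Next gap: 26 days. 2025-03-27 + 26 days = 2025-04-22.
Next gap: 31 days. 2025-04-22 + 31 days = 2025-05-23.
Next gap: 36 days. 2025-05-23 + 36 days = 2025-06-28.
Next gap: 41 days. 2025-06-28 + 41 days = 2025-08-08.

2025-08-08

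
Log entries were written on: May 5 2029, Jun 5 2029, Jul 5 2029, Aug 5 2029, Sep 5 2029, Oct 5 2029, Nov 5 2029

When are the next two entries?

The day-of-month is always 5 (31, 30, 31, 31, 30, 31 days between events).
So this recurs on the 5th of each month.
Next: December 2029 → Dec 5 2029.
Next: January 2030 → Jan 5 2030.

Dec 5 2029, Jan 5 2030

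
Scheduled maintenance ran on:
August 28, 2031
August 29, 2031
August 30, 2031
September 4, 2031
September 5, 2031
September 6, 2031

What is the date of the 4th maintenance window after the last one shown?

Gaps: 1, 1, 5, 1, 1 days — not constant, but cyclic with period 3.
The events fall on every Thursday, Friday and Saturday.
The following Thursday is September 11, 2031.
Next Friday: September 12, 2031.
Next Saturday: September 13, 2031.
The following Thursday is September 18, 2031.

September 18, 2031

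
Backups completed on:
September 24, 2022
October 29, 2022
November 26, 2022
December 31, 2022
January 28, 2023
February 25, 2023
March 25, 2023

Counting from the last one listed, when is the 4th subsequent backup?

All Saturdays; the gaps (35, 28, 35, 28, 28, 28) vary with month length.
This is the last Saturday of each month.
April 2023 ends with Saturday April 29, 2023.
Last Saturday of May 2023: May 27, 2023.
June 2023 ends with Saturday June 24, 2023.
Last Saturday of July 2023: July 29, 2023.

July 29, 2023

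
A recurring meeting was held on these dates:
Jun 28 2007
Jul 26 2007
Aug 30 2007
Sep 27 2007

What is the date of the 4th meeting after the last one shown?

Every date is a Thursday; gaps 28, 35, 28 days.
Each is the last Thursday of its month (at least one falls on the 29th or later, ruling out '4th Thursday').
October 2007 ends with Thursday Oct 25 2007.
November 2007 ends with Thursday Nov 29 2007.
December 2007 ends with Thursday Dec 27 2007.
January 2008 ends with Thursday Jan 31 2008.

Jan 31 2008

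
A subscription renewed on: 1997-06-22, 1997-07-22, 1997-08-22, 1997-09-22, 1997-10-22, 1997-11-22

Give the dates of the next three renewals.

1997-12-22, 1998-01-22, 1998-02-22

The day-of-month is always 22 (30, 31, 31, 30, 31 days between events).
So this recurs on the 22nd of each month.
December 1997: 1997-12-22.
Next: January 1998 → 1998-01-22.
Next: February 1998 → 1998-02-22.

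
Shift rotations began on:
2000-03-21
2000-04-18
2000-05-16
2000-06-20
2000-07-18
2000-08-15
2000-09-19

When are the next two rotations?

2000-10-17, 2000-11-21

Gaps: 28, 28, 35, 28, 28, 35 days — a mix of 28 and 35. Every date is a Tuesday.
Each is the 3rd Tuesday of its month.
October 2000 — 3rd Tuesday is 2000-10-17.
3rd Tuesday of November 2000: 2000-11-21.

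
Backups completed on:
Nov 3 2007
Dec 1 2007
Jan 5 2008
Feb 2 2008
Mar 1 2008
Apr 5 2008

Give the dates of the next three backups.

May 3 2008, Jun 7 2008, Jul 5 2008

Gaps: 28, 35, 28, 28, 35 days — a mix of 28 and 35. Every date is a Saturday.
Each is the 1st Saturday of its month.
1st Saturday of May 2008: May 3 2008.
1st Saturday of June 2008: Jun 7 2008.
1st Saturday of July 2008: Jul 5 2008.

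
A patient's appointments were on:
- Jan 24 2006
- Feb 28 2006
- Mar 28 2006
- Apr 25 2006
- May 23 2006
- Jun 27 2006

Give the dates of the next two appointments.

Jul 25 2006, Aug 22 2006

All dates are Tuesdays, 35, 28, 28, 28, 35 days apart.
Specifically, the 4th Tuesday of each month.
July 2006 — 4th Tuesday is Jul 25 2006.
4th Tuesday of August 2006: Aug 22 2006.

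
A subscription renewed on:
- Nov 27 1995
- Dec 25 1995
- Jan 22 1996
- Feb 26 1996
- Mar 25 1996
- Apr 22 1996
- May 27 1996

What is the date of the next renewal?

Jun 24 1996

Gaps: 28, 28, 35, 28, 28, 35 days — a mix of 28 and 35. Every date is a Monday.
Each is the 4th Monday of its month.
4th Monday of June 1996: Jun 24 1996.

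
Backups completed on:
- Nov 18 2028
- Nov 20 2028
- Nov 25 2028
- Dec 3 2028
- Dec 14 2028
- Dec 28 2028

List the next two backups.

Intervals are 2, 5, 8, 11, 14 days — an arithmetic progression with common difference 3.
Next gap: 17 days. Dec 28 2028 + 17 days = Jan 14 2029.
Next gap: 20 days. Jan 14 2029 + 20 days = Feb 3 2029.

Jan 14 2029, Feb 3 2029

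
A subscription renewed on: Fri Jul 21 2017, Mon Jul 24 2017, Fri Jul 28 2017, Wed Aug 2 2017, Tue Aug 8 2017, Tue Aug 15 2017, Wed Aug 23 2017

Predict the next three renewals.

Gaps: 3, 4, 5, 6, 7, 8 days — each gap is 1 larger than the previous one.
Next gap: 9 days. Wed Aug 23 2017 + 9 days = Fri Sep 1 2017.
Next gap: 10 days. Fri Sep 1 2017 + 10 days = Mon Sep 11 2017.
Next gap: 11 days. Mon Sep 11 2017 + 11 days = Fri Sep 22 2017.

Fri Sep 1 2017, Mon Sep 11 2017, Fri Sep 22 2017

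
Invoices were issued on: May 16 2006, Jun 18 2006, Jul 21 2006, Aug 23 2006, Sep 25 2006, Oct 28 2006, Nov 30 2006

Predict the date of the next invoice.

Every event comes 33 days after the last (33, 33, 33, 33, 33, 33).
Nov 30 2006 + 33 days = Jan 2 2007.

Jan 2 2007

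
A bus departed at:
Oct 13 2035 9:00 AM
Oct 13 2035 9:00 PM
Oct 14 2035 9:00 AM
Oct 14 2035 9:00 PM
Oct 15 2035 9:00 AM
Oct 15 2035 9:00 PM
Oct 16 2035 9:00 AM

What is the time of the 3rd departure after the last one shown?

Spacing: 12, 12, 12, 12, 12, 12 h — constant 12 h.
Oct 16 2035 9:00 AM + 12 h = Oct 16 2035 9:00 PM.
Oct 16 2035 9:00 PM + 12 h = Oct 17 2035 9:00 AM.
Oct 17 2035 9:00 AM + 12 h = Oct 17 2035 9:00 PM.

Oct 17 2035 9:00 PM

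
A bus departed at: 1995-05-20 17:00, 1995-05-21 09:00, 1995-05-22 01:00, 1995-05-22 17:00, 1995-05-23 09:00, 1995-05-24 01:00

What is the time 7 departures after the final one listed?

1995-05-28 17:00

The interval is a steady 16 hours (16, 16, 16, 16, 16).
1995-05-24 01:00 + 16 h = 1995-05-24 17:00.
1995-05-24 17:00 + 16 h = 1995-05-25 09:00.
1995-05-25 09:00 + 16 h = 1995-05-26 01:00.
1995-05-26 01:00 + 16 h = 1995-05-26 17:00.
1995-05-26 17:00 + 16 h = 1995-05-27 09:00.
1995-05-27 09:00 + 16 h = 1995-05-28 01:00.
1995-05-28 01:00 + 16 h = 1995-05-28 17:00.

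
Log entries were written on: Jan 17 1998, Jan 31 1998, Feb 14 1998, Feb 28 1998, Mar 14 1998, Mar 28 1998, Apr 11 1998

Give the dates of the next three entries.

Apr 25 1998, May 9 1998, May 23 1998

Every event comes 14 days after the last (14, 14, 14, 14, 14, 14).
Apr 11 1998 + 14 days = Apr 25 1998.
Apr 25 1998 + 14 days = May 9 1998.
May 9 1998 + 14 days = May 23 1998.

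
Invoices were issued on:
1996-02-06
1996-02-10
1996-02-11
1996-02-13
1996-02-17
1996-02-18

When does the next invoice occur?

1996-02-20

Gaps: 4, 1, 2, 4, 1 days — not constant, but cyclic with period 3.
The events fall on every Tuesday, Saturday and Sunday.
Next Tuesday: 1996-02-20.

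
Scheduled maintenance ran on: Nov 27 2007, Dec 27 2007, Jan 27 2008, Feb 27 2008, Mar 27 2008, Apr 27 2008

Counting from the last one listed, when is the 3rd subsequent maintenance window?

Jul 27 2008

Each date is the 27th; the gaps (30, 31, 31, 29, 31) track the month lengths.
The rule is the 27th of each month.
Next: May 2008 → May 27 2008.
Next: June 2008 → Jun 27 2008.
July 2008: Jul 27 2008.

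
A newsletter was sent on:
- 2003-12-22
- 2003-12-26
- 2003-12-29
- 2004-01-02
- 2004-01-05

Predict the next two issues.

The gap pattern 4, 3, 4, 3 repeats every 2 events.
These are the Mondays and Fridays of each week.
The following Friday is 2004-01-09.
Next Monday: 2004-01-12.

2004-01-09, 2004-01-12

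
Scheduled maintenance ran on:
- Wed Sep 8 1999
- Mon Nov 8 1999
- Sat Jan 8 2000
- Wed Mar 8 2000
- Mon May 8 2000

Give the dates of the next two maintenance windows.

The day-of-month is always 8 (61, 61, 60, 61 days between events).
So this recurs on the 8th of every 2 months.
July 2000: Sat Jul 8 2000.
September 2000: Fri Sep 8 2000.

Sat Jul 8 2000, Fri Sep 8 2000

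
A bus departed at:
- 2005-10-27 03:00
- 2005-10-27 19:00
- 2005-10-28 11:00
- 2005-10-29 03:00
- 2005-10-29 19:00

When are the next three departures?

Gaps: 16, 16, 16, 16 hours — each event is 16 hours after the previous one.
2005-10-29 19:00 + 16 h = 2005-10-30 11:00.
2005-10-30 11:00 + 16 h = 2005-10-31 03:00.
2005-10-31 03:00 + 16 h = 2005-10-31 19:00.

2005-10-30 11:00, 2005-10-31 03:00, 2005-10-31 19:00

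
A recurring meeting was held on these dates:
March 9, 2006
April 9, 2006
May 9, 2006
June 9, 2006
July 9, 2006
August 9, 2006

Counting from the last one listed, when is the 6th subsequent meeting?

The day-of-month is always 9 (31, 30, 31, 30, 31 days between events).
So this recurs on the 9th of each month.
September 2006: September 9, 2006.
Next: October 2006 → October 9, 2006.
November 2006: November 9, 2006.
Next: December 2006 → December 9, 2006.
January 2007: January 9, 2007.
Next: February 2007 → February 9, 2007.

February 9, 2007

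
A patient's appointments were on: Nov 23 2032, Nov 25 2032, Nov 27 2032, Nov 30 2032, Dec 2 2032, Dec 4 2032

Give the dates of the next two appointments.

The gap pattern 2, 2, 3, 2, 2 repeats every 3 events.
These are the Tuesdays, Thursdays and Saturdays of each week.
The following Tuesday is Dec 7 2032.
Next Thursday: Dec 9 2032.

Dec 7 2032, Dec 9 2032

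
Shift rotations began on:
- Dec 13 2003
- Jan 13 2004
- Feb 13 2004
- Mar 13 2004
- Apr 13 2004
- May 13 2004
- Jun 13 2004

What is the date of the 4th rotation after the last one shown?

Oct 13 2004

Each date is the 13th; the gaps (31, 31, 29, 31, 30, 31) track the month lengths.
The rule is the 13th of each month.
July 2004: Jul 13 2004.
Next: August 2004 → Aug 13 2004.
Next: September 2004 → Sep 13 2004.
October 2004: Oct 13 2004.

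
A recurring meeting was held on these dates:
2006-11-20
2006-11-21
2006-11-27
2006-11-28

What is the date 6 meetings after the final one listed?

Every event lands on a Monday or Tuesday (gaps cycle 1, 6, 1).
So the schedule is: every Monday and Tuesday.
The following Monday is 2006-12-04.
The following Tuesday is 2006-12-05.
The following Monday is 2006-12-11.
The following Tuesday is 2006-12-12.
The following Monday is 2006-12-18.
Next Tuesday: 2006-12-19.

2006-12-19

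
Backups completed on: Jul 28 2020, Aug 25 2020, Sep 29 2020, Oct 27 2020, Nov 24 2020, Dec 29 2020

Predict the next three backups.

These are Tuesdays with 28, 35, 28, 28, 35-day gaps.
Each is the final Tuesday of its month — Sep 29 2020 is past the 28th, so '4th Tuesday' doesn't fit.
January 2021 ends with Tuesday Jan 26 2021.
Last Tuesday of February 2021: Feb 23 2021.
Last Tuesday of March 2021: Mar 30 2021.

Jan 26 2021, Feb 23 2021, Mar 30 2021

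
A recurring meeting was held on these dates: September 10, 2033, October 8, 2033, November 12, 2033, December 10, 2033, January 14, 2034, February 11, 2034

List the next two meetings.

March 11, 2034; April 8, 2034

These are Saturdays at 28- or 35-day spacing (28, 35, 28, 35, 28).
The pattern: 2nd Saturday of the month.
March 2034 — 2nd Saturday is March 11, 2034.
April 2034 — 2nd Saturday is April 8, 2034.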